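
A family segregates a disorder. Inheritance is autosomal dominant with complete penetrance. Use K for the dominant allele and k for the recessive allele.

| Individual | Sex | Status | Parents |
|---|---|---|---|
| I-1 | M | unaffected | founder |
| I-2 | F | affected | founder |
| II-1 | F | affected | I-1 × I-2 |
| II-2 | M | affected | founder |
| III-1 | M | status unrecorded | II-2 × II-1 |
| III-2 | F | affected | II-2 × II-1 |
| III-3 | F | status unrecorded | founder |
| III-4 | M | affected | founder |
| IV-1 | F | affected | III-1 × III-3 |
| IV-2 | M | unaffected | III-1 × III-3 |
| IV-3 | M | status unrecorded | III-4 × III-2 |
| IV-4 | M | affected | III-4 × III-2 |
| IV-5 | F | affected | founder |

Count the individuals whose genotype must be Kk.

Obligate heterozygotes: II-1 is affected so carries K and received k from I-1 (kk), so II-1 is Kk.
Every other individual is either homozygous by phenotype or has at least one consistent homozygous assignment, so the count is 1.

1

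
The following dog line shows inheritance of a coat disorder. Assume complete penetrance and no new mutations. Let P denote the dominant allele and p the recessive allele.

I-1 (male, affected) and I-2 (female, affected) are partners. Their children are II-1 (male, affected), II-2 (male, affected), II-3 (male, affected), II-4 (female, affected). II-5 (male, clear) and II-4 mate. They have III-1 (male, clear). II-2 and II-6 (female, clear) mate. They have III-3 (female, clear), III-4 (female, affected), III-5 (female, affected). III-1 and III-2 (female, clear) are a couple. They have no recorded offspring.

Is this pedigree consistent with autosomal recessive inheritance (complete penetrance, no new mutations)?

Yes

A consistent assignment under autosomal recessive exists: I-1 pp, I-2 pp, II-1 pp, II-2 pp, II-3 pp, II-4 pp, II-5 PP, II-6 Pp, III-1 Pp, III-2 PP, III-3 Pp, III-4 pp, III-5 pp.
In this assignment every recorded phenotype matches its genotype and every non-founder's genotype is obtainable from its parents' genotypes, so the pedigree is consistent.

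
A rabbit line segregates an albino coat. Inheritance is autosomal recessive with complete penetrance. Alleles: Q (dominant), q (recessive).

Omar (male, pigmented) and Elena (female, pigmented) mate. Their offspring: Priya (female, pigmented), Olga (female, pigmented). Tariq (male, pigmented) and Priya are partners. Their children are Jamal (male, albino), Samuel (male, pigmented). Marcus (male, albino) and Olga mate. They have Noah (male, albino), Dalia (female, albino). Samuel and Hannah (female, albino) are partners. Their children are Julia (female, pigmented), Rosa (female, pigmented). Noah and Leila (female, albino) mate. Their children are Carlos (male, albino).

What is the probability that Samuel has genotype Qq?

1/3

Tariq is pigmented so carries Q and passed q to Jamal (qq), so Tariq is Qq.
Priya is pigmented so carries Q and passed q to Jamal (qq), so Priya is Qq.
Their cross gives offspring ratios 1/4 QQ : 1/2 Qq : 1/4 qq. Conditioning on Samuel being pigmented, P(Qq) = 1/2 / 3/4 = 2/3 before taking Samuel's own offspring into account.
Hannah is albino, so Hannah is qq.
Now use Samuel's offspring. Probability of each recorded status — pigmented daughter Julia: 1/2 if Samuel is Qq, 1 if QQ; pigmented daughter Rosa: 1/2 if Samuel is Qq, 1 if QQ.
Bayes: P(Qq) = 2/3·1/4 / (2/3·1/4 + 1/3·1) = 1/3.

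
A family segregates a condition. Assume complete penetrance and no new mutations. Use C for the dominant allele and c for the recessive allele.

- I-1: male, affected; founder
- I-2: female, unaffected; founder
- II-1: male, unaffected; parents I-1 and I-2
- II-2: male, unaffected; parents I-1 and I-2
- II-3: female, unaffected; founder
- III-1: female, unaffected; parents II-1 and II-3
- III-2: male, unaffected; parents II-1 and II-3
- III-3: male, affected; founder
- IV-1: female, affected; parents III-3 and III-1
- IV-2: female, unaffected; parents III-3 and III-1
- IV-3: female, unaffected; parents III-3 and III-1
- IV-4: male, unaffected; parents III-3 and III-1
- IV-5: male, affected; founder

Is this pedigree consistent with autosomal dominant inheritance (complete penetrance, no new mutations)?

A consistent assignment under autosomal dominant exists: I-1 Cc, I-2 cc, II-1 cc, II-2 cc, II-3 cc, III-1 cc, III-2 cc, III-3 Cc, IV-1 Cc, IV-2 cc, IV-3 cc, IV-4 cc, IV-5 CC.
In this assignment every recorded phenotype matches its genotype and every non-founder's genotype is obtainable from its parents' genotypes, so the pedigree is consistent.

Yes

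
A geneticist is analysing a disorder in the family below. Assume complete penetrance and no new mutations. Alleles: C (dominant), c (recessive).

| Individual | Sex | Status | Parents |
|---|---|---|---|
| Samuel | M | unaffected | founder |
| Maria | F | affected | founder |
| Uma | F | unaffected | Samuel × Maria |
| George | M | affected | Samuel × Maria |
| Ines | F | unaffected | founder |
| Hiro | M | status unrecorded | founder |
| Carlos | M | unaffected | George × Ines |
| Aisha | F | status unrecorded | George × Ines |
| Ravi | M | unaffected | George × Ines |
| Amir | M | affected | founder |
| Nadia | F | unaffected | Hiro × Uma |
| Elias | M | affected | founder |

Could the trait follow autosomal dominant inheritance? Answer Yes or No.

Yes

A consistent assignment under autosomal dominant exists: Samuel cc, Maria Cc, Uma cc, George Cc, Ines cc, Hiro Cc, Carlos cc, Aisha Cc, Ravi cc, Amir CC, Nadia cc, Elias CC.
In this assignment every recorded phenotype matches its genotype and every non-founder's genotype is obtainable from its parents' genotypes, so the pedigree is consistent.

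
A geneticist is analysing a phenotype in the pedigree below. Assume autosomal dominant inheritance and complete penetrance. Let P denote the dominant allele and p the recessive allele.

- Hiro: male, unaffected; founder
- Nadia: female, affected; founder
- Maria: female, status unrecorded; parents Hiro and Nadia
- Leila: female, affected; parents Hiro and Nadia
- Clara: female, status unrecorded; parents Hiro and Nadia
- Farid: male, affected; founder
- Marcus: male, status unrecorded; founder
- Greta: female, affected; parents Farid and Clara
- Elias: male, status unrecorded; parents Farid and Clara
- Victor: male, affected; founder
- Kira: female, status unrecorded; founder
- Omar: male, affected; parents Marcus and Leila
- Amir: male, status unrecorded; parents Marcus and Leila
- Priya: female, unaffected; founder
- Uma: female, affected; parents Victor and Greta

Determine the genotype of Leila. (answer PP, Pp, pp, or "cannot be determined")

Pp

From phenotype alone, Leila is PP or Pp.
Leila is affected so carries P and received p from Hiro (pp), so Leila is Pp.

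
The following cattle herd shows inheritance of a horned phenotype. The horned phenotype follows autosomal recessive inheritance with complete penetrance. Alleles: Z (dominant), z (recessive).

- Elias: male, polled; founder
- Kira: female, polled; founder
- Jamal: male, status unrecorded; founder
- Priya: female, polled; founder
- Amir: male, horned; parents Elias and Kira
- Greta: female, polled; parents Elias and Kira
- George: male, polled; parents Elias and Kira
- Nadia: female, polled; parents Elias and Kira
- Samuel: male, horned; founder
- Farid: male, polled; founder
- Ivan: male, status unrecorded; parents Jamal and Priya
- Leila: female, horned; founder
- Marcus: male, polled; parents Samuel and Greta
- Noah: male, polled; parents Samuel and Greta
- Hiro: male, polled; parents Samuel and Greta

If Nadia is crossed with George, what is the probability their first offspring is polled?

Elias is polled so carries Z and passed z to Amir (zz), so Elias is Zz.
Kira is polled so carries Z and passed z to Amir (zz), so Kira is Zz.
Nadia is a polled offspring of Elias (Zz) × Kira (Zz), whose cross gives 1/4 ZZ : 1/2 Zz : 1/4 zz; conditioning on being polled, Nadia is ZZ with probability 1/3, Zz with probability 2/3.
George is a polled offspring of Elias (Zz) × Kira (Zz), whose cross gives 1/4 ZZ : 1/2 Zz : 1/4 zz; conditioning on being polled, George is ZZ with probability 1/3, Zz with probability 2/3.
Summing over parental genotype combinations, P(offspring is polled) = 1/9·1 + 2/9·1 + 2/9·1 + 4/9·3/4 = 8/9.

8/9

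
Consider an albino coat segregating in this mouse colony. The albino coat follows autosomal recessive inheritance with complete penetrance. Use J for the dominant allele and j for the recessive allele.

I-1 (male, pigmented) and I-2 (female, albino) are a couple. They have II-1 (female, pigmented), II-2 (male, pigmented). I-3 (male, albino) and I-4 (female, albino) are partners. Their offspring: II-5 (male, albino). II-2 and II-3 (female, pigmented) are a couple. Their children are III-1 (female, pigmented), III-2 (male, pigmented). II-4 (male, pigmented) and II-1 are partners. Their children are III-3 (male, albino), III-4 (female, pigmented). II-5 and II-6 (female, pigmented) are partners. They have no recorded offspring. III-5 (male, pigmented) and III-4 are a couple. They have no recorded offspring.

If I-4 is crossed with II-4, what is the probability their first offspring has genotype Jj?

1/2

I-4 is albino, so I-4 is jj.
II-4 is pigmented so carries J and passed j to III-3 (jj), so II-4 is Jj.
The cross gives 1/2 Jj : 1/2 jj, so P(offspring has genotype Jj) = 1/2.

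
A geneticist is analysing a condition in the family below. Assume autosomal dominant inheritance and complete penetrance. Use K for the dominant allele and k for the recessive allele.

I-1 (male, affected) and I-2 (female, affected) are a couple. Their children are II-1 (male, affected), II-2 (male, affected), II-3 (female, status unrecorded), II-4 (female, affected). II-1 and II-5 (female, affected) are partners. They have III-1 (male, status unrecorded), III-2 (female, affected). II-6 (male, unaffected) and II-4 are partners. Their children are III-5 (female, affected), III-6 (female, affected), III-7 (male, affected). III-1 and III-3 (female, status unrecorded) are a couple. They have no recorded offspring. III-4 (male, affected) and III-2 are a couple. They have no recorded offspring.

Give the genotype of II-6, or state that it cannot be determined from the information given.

II-6 is unaffected, so II-6 is kk.

kk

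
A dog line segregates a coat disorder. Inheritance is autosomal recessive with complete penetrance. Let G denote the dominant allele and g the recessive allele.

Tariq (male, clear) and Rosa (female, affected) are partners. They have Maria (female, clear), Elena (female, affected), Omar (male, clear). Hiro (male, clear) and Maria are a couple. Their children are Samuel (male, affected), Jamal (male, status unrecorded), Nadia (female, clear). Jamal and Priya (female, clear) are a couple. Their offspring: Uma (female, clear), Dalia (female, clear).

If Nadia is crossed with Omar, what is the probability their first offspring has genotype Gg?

1/2

Hiro is clear so carries G and passed g to Samuel (gg), so Hiro is Gg.
Maria is clear so carries G and received g from Rosa (gg), so Maria is Gg.
Nadia is a clear offspring of Hiro (Gg) × Maria (Gg), whose cross gives 1/4 GG : 1/2 Gg : 1/4 gg; conditioning on being clear, Nadia is GG with probability 1/3, Gg with probability 2/3.
Omar is clear so carries G and received g from Rosa (gg), so Omar is Gg.
Summing over parental genotype combinations, P(offspring has genotype Gg) = 1/3·1/2 + 2/3·1/2 = 1/2.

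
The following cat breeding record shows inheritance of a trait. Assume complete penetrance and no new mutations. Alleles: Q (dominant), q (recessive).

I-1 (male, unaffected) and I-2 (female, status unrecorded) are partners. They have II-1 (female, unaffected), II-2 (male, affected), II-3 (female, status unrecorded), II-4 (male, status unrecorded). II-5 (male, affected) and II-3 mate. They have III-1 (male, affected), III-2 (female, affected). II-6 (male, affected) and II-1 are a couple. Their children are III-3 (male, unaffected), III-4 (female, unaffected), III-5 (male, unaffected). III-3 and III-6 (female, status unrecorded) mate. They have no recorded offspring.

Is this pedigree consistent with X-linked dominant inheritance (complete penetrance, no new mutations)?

No

Under X-linked dominant, III-4 (unaffected, female) cannot arise from II-6 (affected) × II-1 (unaffected).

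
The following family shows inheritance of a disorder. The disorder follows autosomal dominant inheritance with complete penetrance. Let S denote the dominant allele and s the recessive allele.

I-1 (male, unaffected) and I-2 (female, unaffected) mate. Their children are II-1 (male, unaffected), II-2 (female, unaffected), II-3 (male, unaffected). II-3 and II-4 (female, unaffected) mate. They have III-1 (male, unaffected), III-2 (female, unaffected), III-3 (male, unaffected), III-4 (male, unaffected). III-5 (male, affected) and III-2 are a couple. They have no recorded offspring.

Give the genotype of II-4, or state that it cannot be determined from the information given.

II-4 is unaffected, so II-4 is ss.

ss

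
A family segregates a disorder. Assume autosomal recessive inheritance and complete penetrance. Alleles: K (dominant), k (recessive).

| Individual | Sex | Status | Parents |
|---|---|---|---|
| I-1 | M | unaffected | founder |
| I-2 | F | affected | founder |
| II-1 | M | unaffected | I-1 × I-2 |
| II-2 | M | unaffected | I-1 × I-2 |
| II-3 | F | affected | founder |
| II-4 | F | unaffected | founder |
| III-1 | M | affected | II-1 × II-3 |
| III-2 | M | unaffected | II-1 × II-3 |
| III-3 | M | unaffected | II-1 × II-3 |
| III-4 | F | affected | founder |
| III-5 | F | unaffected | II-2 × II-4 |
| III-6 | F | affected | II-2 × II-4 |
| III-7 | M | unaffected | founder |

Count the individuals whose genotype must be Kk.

5

Obligate heterozygotes: II-1 is unaffected so carries K and received k from I-2 (kk), so II-1 is Kk; II-2 is unaffected so carries K and received k from I-2 (kk), so II-2 is Kk; II-4 is unaffected so carries K and passed k to III-6 (kk), so II-4 is Kk; III-2 is unaffected so carries K and received k from II-3 (kk), so III-2 is Kk; III-3 is unaffected so carries K and received k from II-3 (kk), so III-3 is Kk.
Every other individual is either homozygous by phenotype or has at least one consistent homozygous assignment, so the count is 5.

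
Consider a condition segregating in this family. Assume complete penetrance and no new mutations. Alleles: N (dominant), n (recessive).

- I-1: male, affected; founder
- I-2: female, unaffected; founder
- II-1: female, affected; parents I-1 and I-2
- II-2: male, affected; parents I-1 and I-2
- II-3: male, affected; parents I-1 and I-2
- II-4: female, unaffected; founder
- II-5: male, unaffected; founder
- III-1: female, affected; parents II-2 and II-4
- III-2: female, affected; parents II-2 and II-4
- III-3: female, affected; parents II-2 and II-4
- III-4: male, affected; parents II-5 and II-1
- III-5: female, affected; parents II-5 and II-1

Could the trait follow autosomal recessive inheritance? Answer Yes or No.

A consistent assignment under autosomal recessive exists: I-1 nn, I-2 Nn, II-1 nn, II-2 nn, II-3 nn, II-4 Nn, II-5 Nn, III-1 nn, III-2 nn, III-3 nn, III-4 nn, III-5 nn.
In this assignment every recorded phenotype matches its genotype and every non-founder's genotype is obtainable from its parents' genotypes, so the pedigree is consistent.

Yes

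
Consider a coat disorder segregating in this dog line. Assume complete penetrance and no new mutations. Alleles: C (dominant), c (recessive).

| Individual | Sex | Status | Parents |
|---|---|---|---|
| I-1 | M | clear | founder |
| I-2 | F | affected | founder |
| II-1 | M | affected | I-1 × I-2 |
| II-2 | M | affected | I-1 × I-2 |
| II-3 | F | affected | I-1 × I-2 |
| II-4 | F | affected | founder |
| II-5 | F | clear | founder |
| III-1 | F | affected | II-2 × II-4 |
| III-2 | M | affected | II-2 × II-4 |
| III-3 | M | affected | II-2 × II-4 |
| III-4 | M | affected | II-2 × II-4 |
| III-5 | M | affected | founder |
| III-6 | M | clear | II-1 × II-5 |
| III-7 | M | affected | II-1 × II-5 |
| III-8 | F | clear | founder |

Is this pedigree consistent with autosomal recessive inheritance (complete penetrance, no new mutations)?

Yes

A consistent assignment under autosomal recessive exists: I-1 Cc, I-2 cc, II-1 cc, II-2 cc, II-3 cc, II-4 cc, II-5 Cc, III-1 cc, III-2 cc, III-3 cc, III-4 cc, III-5 cc, III-6 Cc, III-7 cc, III-8 CC.
In this assignment every recorded phenotype matches its genotype and every non-founder's genotype is obtainable from its parents' genotypes, so the pedigree is consistent.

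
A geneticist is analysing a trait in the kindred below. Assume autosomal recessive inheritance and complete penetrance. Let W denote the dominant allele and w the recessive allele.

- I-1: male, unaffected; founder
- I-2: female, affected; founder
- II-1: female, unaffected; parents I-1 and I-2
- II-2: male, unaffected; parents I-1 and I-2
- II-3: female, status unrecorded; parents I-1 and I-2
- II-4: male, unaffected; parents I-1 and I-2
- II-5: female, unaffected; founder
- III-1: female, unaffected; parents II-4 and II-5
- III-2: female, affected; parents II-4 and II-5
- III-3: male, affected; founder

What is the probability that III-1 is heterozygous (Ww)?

2/3

II-4 is unaffected so carries W and received w from I-2 (ww), so II-4 is Ww.
II-5 is unaffected so carries W and passed w to III-2 (ww), so II-5 is Ww.
Their cross gives offspring ratios 1/4 WW : 1/2 Ww : 1/4 ww. Conditioning on III-1 being unaffected, P(Ww) = 1/2 / 3/4 = 2/3.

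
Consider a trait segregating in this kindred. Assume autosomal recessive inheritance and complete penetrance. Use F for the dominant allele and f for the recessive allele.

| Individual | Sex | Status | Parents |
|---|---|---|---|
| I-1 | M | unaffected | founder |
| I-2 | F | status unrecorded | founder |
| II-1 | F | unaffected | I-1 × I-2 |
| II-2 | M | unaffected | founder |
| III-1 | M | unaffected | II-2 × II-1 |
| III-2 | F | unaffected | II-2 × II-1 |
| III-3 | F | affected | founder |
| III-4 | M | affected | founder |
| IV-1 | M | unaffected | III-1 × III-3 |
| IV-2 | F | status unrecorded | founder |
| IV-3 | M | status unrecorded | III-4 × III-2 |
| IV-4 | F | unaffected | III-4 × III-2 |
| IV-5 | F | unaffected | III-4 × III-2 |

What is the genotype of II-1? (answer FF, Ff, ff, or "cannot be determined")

cannot be determined

II-1's phenotype allows FF or Ff, and no parent or child forces a single allele at both positions; consistent genotype assignments exist with II-1 as FF or Ff.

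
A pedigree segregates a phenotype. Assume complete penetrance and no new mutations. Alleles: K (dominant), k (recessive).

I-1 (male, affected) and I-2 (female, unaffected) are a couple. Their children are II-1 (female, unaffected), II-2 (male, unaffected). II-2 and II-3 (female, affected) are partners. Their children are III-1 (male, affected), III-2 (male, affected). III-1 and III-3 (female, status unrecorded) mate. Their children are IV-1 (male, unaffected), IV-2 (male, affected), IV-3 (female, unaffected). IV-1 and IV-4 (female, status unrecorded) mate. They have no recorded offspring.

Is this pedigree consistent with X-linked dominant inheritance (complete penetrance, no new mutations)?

Under X-linked dominant, II-1 (unaffected, female) cannot arise from I-1 (affected) × I-2 (unaffected).

No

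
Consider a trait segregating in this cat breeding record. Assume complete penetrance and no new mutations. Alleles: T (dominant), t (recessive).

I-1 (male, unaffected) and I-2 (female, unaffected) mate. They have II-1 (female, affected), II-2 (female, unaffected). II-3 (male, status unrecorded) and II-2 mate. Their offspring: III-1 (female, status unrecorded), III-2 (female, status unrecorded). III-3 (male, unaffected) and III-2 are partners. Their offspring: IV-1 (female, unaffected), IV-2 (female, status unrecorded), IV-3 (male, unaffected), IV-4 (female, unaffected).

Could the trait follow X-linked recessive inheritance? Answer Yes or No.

No

Under X-linked recessive, II-1 (affected, female) cannot arise from I-1 (unaffected) × I-2 (unaffected).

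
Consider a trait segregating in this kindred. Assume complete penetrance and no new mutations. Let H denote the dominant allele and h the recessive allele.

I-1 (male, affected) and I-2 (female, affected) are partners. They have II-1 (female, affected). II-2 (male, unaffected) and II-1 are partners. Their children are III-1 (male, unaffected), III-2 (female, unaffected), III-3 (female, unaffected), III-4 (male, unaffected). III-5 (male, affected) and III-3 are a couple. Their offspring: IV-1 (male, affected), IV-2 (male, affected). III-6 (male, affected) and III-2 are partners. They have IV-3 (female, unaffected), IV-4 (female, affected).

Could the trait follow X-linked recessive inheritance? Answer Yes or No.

Under X-linked recessive, III-1 (unaffected, male) cannot arise from II-2 (unaffected) × II-1 (affected).

No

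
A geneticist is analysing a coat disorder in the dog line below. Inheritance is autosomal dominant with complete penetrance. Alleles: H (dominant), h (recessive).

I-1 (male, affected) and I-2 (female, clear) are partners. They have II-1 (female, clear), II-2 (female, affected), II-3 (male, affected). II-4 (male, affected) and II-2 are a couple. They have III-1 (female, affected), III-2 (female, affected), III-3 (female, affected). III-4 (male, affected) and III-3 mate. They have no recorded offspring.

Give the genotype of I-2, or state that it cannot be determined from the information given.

I-2 is clear, so I-2 is hh.

hh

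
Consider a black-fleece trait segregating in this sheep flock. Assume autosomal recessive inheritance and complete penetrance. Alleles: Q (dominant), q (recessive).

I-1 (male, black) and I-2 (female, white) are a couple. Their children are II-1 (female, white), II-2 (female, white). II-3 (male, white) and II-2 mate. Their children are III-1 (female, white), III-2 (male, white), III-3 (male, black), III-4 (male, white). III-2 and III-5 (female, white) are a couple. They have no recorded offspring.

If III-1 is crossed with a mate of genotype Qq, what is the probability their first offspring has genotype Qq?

1/2

II-3 is white so carries Q and passed q to III-3 (qq), so II-3 is Qq.
II-2 is white so carries Q and received q from I-1 (qq), so II-2 is Qq.
III-1 is a white offspring of II-3 (Qq) × II-2 (Qq), whose cross gives 1/4 QQ : 1/2 Qq : 1/4 qq; conditioning on being white, III-1 is QQ with probability 1/3, Qq with probability 2/3.
Summing over parental genotype combinations, P(offspring has genotype Qq) = 1/3·1/2 + 2/3·1/2 = 1/2.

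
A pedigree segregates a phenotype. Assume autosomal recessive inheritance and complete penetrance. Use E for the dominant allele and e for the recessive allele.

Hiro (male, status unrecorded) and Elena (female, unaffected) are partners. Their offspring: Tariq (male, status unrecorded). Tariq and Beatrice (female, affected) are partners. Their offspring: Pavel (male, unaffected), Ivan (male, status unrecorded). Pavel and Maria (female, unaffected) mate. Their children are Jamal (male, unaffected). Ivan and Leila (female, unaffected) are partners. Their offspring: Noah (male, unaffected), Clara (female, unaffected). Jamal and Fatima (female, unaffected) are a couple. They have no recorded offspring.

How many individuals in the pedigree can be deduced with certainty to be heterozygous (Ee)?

Obligate heterozygotes: Pavel is unaffected so carries E and received e from Beatrice (ee), so Pavel is Ee.
Every other individual is either homozygous by phenotype or has at least one consistent homozygous assignment, so the count is 1.

1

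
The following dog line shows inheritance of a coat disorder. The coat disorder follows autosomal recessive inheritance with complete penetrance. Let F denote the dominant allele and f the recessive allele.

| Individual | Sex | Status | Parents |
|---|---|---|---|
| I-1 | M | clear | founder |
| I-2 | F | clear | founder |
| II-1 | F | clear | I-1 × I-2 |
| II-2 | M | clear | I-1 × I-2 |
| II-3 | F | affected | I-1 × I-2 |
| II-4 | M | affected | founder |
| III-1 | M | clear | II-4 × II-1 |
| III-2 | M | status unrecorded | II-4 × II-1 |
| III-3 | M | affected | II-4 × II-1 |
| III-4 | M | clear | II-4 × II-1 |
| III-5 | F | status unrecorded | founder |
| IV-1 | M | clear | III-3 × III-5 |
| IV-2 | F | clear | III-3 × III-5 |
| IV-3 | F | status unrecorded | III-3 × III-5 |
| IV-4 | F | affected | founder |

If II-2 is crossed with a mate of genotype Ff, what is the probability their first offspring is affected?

1/6

I-1 is clear so carries F and passed f to II-3 (ff), so I-1 is Ff.
I-2 is clear so carries F and passed f to II-3 (ff), so I-2 is Ff.
II-2 is a clear offspring of I-1 (Ff) × I-2 (Ff), whose cross gives 1/4 FF : 1/2 Ff : 1/4 ff; conditioning on being clear, II-2 is FF with probability 1/3, Ff with probability 2/3.
Summing over parental genotype combinations, P(offspring is affected) = 2/3·1/4 = 1/6.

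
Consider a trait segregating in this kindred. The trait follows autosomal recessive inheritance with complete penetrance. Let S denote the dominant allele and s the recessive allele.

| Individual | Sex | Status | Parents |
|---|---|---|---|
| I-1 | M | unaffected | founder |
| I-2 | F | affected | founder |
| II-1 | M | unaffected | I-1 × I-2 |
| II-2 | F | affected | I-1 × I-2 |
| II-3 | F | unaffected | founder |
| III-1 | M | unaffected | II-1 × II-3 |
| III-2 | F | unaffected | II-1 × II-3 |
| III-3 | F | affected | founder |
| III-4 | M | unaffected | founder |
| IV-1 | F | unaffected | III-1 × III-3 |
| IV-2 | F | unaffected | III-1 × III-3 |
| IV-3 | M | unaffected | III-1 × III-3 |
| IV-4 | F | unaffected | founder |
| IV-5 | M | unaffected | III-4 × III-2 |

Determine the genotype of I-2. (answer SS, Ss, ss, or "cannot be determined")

I-2 is affected, so I-2 is ss.

ss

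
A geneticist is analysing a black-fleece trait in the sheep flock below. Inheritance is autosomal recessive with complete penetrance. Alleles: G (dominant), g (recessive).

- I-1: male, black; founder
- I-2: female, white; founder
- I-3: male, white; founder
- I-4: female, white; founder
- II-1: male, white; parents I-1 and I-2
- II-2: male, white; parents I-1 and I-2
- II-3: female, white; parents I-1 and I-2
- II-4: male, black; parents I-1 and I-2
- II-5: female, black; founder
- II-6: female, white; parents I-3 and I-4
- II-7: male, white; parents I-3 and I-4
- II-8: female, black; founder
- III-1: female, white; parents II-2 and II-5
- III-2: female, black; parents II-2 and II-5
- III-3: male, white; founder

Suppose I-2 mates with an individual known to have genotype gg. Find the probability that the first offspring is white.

I-2 is white so carries G and passed g to II-4 (gg), so I-2 is Gg.
The cross gives 1/2 Gg : 1/2 gg, so P(offspring is white) = 1/2.

1/2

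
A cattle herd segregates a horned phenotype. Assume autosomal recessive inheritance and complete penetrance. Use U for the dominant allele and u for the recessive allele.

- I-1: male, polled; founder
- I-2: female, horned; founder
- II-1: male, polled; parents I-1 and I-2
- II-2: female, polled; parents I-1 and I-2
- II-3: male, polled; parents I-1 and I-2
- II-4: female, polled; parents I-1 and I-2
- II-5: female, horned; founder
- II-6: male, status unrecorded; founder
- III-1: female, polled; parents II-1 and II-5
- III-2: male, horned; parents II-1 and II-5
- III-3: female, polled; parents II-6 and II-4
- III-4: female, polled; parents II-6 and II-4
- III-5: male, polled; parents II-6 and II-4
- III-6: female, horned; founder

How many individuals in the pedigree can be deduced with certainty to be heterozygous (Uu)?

5

Obligate heterozygotes: II-1 is polled so carries U and received u from I-2 (uu), so II-1 is Uu; II-2 is polled so carries U and received u from I-2 (uu), so II-2 is Uu; II-3 is polled so carries U and received u from I-2 (uu), so II-3 is Uu; II-4 is polled so carries U and received u from I-2 (uu), so II-4 is Uu; III-1 is polled so carries U and received u from II-5 (uu), so III-1 is Uu.
Every other individual is either homozygous by phenotype or has at least one consistent homozygous assignment, so the count is 5.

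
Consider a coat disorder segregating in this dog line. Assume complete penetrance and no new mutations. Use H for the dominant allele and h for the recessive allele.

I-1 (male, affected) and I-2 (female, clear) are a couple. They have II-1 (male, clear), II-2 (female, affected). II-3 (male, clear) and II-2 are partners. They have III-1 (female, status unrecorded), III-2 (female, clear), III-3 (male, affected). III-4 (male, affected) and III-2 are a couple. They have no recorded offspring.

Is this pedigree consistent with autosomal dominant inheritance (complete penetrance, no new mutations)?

Yes

A consistent assignment under autosomal dominant exists: I-1 Hh, I-2 hh, II-1 hh, II-2 Hh, II-3 hh, III-1 Hh, III-2 hh, III-3 Hh, III-4 HH.
In this assignment every recorded phenotype matches its genotype and every non-founder's genotype is obtainable from its parents' genotypes, so the pedigree is consistent.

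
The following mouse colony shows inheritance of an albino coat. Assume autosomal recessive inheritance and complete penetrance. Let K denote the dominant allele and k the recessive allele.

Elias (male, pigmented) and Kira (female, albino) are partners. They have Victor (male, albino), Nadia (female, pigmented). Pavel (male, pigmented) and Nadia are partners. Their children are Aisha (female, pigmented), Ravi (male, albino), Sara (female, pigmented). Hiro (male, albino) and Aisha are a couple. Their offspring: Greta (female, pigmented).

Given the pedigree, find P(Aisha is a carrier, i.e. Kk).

Pavel is pigmented so carries K and passed k to Ravi (kk), so Pavel is Kk.
Nadia is pigmented so carries K and received k from Kira (kk), so Nadia is Kk.
Their cross gives offspring ratios 1/4 KK : 1/2 Kk : 1/4 kk. Conditioning on Aisha being pigmented, P(Kk) = 1/2 / 3/4 = 2/3 before taking Aisha's own offspring into account.
Hiro is albino, so Hiro is kk.
Now use Aisha's offspring. Probability of each recorded status — pigmented daughter Greta: 1/2 if Aisha is Kk, 1 if KK.
Bayes: P(Kk) = 2/3·1/2 / (2/3·1/2 + 1/3·1) = 1/2.

1/2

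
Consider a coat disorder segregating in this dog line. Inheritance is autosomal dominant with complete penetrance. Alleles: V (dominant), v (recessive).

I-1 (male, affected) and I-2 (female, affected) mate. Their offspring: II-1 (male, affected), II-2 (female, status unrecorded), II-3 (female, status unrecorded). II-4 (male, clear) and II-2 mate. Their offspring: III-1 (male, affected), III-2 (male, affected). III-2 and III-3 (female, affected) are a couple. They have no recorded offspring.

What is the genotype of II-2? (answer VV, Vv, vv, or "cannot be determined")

cannot be determined

II-2's phenotype is unrecorded, and no parent or child forces a single allele at both positions; consistent genotype assignments exist with II-2 as VV or Vv.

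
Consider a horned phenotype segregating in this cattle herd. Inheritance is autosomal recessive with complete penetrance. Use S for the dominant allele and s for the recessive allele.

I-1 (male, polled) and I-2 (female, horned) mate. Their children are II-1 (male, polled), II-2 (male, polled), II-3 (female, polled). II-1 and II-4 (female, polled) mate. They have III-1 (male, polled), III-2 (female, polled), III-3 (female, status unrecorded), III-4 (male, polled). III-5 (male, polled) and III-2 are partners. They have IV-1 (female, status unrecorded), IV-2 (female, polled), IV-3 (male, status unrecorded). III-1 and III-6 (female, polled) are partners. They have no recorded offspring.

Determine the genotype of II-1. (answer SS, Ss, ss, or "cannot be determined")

From phenotype alone, II-1 is SS or Ss.
II-1 is polled so carries S and received s from I-2 (ss), so II-1 is Ss.

Ss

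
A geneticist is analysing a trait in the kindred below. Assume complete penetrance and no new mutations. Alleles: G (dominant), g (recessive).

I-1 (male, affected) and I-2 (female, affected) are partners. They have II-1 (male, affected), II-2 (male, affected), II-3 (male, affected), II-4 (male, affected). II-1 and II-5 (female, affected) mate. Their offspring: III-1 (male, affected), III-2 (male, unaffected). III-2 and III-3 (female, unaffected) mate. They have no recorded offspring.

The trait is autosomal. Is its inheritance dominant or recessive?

II-1 and II-5 are both affected yet have an unaffected child III-2. Under a recessive model two affected parents are homozygous and every child would be affected, so the trait cannot be recessive.

dominant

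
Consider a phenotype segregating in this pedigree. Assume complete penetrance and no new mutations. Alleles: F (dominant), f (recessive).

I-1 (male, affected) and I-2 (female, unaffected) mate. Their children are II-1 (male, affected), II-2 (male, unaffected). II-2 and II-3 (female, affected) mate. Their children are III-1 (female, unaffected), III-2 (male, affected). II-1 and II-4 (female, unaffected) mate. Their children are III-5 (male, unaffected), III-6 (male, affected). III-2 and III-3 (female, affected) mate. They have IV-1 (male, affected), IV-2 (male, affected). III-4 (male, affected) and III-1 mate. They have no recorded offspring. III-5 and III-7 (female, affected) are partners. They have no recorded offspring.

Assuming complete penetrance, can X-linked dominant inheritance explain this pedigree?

Under X-linked dominant, II-1 (affected, male) cannot arise from I-1 (affected) × I-2 (unaffected).

No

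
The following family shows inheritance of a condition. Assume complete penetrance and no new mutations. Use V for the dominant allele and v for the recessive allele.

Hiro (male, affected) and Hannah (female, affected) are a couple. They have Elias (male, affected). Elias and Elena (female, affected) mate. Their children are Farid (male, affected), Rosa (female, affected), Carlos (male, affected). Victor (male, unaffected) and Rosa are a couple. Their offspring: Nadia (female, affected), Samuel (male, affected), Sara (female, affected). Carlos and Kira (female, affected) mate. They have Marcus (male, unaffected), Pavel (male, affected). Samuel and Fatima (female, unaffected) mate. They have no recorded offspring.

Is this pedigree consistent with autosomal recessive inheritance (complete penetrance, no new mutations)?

No

Under autosomal recessive, Marcus (unaffected, male) cannot arise from Carlos (affected) × Kira (affected).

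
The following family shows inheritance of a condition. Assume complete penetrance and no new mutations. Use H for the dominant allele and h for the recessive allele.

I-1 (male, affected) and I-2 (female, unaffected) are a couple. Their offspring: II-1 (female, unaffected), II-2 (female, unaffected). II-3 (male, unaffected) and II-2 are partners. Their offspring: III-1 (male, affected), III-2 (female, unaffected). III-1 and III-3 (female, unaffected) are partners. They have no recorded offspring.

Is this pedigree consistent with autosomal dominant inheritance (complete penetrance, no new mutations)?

Under autosomal dominant, III-1 (affected, male) cannot arise from II-3 (unaffected) × II-2 (unaffected).

No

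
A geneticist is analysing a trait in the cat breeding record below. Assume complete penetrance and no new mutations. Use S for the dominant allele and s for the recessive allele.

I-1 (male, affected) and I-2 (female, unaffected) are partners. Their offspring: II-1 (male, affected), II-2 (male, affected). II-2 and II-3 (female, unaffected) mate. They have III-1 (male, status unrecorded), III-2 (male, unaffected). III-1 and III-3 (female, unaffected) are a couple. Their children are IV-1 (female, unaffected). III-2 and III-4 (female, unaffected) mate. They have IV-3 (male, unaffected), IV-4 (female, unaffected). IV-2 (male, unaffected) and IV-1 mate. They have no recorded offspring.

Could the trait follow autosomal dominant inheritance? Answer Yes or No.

Yes

A consistent assignment under autosomal dominant exists: I-1 SS, I-2 ss, II-1 Ss, II-2 Ss, II-3 ss, III-1 Ss, III-2 ss, III-3 ss, III-4 ss, IV-1 ss, IV-2 ss, IV-3 ss, IV-4 ss.
In this assignment every recorded phenotype matches its genotype and every non-founder's genotype is obtainable from its parents' genotypes, so the pedigree is consistent.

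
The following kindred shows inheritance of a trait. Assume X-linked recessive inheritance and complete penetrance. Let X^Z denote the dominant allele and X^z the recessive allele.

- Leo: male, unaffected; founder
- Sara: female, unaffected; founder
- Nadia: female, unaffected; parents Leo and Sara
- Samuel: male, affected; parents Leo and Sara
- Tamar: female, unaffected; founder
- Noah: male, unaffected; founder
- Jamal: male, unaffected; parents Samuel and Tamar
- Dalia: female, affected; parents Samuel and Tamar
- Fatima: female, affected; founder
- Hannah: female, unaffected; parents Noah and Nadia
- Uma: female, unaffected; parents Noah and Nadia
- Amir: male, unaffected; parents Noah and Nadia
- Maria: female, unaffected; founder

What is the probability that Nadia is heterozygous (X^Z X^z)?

Leo is unaffected, so Leo is X^Z Y.
Sara is unaffected so carries Z and passed z to Samuel (X^z Y), so Sara is X^Z X^z.
Their cross gives offspring ratios 1/2 X^Z X^Z : 1/2 X^Z X^z. Conditioning on Nadia being unaffected, P(X^Z X^z) = 1/2 / 1 = 1/2 before taking Nadia's own offspring into account.
Noah is unaffected, so Noah is X^Z Y.
Now use Nadia's offspring. Probability of each recorded status — unaffected son Amir: 1/2 if Nadia is X^Z X^z, 1 if X^Z X^Z. (Hannah, Uma: equally likely either way, so uninformative.)
Bayes: P(X^Z X^z) = 1/2·1/2 / (1/2·1/2 + 1/2·1) = 1/3.

1/3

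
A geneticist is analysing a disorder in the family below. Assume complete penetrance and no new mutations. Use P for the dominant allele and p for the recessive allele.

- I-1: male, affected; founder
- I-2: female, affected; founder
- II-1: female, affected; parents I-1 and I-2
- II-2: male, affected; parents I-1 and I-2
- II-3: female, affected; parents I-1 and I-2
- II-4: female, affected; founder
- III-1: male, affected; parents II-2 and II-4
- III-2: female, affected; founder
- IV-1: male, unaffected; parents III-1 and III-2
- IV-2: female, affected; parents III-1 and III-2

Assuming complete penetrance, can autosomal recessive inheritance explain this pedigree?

No

Under autosomal recessive, IV-1 (unaffected, male) cannot arise from III-1 (affected) × III-2 (affected).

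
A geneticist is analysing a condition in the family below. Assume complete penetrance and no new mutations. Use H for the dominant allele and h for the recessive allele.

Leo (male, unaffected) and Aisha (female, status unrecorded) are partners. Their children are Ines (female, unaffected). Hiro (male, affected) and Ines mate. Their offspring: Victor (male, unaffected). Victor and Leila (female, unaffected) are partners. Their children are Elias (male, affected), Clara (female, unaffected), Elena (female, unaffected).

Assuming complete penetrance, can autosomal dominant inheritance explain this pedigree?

Under autosomal dominant, Elias (affected, male) cannot arise from Victor (unaffected) × Leila (unaffected).

No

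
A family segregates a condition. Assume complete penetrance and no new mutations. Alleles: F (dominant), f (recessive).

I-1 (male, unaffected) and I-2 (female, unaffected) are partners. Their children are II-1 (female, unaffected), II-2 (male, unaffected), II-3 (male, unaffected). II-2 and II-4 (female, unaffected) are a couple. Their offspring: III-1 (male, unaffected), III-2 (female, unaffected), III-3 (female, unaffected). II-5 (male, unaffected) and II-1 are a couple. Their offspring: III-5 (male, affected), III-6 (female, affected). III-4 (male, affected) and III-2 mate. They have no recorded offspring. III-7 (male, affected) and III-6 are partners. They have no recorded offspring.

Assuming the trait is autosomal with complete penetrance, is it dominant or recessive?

II-5 and II-1 are both unaffected yet have an affected child III-5. Under dominance, an affected child requires at least one affected parent, so the trait cannot be dominant.

recessive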